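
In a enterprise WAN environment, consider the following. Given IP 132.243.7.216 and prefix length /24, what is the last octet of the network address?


Given: IP = 132.243.7.216, prefix = /24
Subnet mask = 255.255.255.0
Last octet of IP: 216
Last octet of mask: 0
Network last octet = 216 AND 0 = 0

0


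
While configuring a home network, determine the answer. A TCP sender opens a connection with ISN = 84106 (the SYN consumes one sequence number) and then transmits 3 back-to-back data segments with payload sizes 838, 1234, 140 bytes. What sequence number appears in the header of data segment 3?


The SYN occupies sequence number ISN = 84106, so the first data byte is ISN + 1 = 84107.
SEQ of data segment i = (ISN + 1) + sum of payload sizes of segments 1..i-1.
Segment 1: SEQ = 84107, payload = 838 bytes
Segment 2: SEQ = 84945, payload = 1234 bytes
Segment 3: SEQ = 86179, payload = 140 bytes
SEQ of segment 3 = 84107 + 838 + 1234 = 86179

86179


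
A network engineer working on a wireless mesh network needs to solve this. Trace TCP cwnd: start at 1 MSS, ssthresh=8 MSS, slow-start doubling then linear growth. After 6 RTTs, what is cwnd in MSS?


RTT 0: cwnd = 1 MSS (initial)
RTT 1: cwnd = 2 MSS (slow start, doubled)
RTT 2: cwnd = 4 MSS (slow start, doubled)
RTT 3: cwnd = 8 MSS (slow start, doubled)
RTT 4: cwnd = 9 MSS (congestion avoidance, +1)
RTT 5: cwnd = 10 MSS (congestion avoidance, +1)
RTT 6: cwnd = 11 MSS (congestion avoidance, +1)

11


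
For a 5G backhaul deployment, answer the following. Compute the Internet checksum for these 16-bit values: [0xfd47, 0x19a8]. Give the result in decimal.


Given words: [0xfd47, 0x19a8]
Step 1: Sum all words
Raw sum = 64839 + 6568 = 71407
Step 2: Fold carry: (5871 + 1) = 5872
One's complement = ~5872 & 0xFFFF = 59663

59663


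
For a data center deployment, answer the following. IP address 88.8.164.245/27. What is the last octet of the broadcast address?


Given: IP = 88.8.164.245, prefix = /27
Host bits = 32 - 27 = 5
Network last octet = 245 AND mask = 224
Host part size = 2^5 - 1 = 31
Broadcast last octet = 224 OR 31 = 255

255


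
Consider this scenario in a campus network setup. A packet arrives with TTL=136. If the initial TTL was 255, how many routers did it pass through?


Given: initial TTL = 255, received TTL = 136
Hops = initial TTL - received TTL
Hops = 255 - 136 = 119

119


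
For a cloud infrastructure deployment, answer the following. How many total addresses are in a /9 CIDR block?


Given: CIDR prefix /9
Host bits = 32 - 9 = 23
Total addresses = 2^23 = 8388608

8388608


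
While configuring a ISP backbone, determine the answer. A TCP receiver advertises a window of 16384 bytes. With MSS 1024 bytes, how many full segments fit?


Given: RWND = 16384 bytes, MSS = 1024 bytes
Full segments = floor(RWND / MSS)
Full segments = floor(16384 / 1024)
Full segments = floor(16.0) = 16

16


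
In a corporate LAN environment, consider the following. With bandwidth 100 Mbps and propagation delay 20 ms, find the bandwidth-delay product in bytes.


Given: bandwidth = 100 Mbps, delay = 20 ms
BDP in bits = 100 * 10^6 * 20 / 1000
BDP in bits = 2000000
BDP in bytes = 2000000 / 8 = 250000

250000


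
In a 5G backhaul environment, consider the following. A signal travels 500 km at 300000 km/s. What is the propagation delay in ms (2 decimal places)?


Given: distance = 500 km, speed = 300000 km/s
Delay = distance / speed = 500 / 300000 seconds
Delay in ms = 500 * 1000 / 300000
Delay = 1.6667 ms
Rounded to 2 dp = 1.67 ms

1.67


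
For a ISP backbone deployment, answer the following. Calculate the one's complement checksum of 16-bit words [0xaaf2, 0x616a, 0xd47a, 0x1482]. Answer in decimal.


Given words: [0xaaf2, 0x616a, 0xd47a, 0x1482]
Step 1: Sum all words
Raw sum = 43762 + 24938 + 54394 + 5250 = 128344
Step 2: Fold carry: (62808 + 1) = 62809
One's complement = ~62809 & 0xFFFF = 2726

2726


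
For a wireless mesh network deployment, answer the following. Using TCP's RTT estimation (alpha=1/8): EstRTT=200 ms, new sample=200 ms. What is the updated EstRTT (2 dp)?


Given: EstRTT = 200 ms, SampleRTT = 200 ms, alpha = 1/8
New EstRTT = (1 - alpha) * EstRTT + alpha * SampleRTT
(7/8) * 200 = 175
(1/8) * 200 = 25
New EstRTT = 175 + 25 = 200 ms -> 200.00 ms (2 dp)

200.00


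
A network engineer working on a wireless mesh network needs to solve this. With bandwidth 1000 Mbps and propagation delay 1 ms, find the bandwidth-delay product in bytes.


Given: bandwidth = 1000 Mbps, delay = 1 ms
BDP in bits = 1000 * 10^6 * 1 / 1000
BDP in bits = 1000000
BDP in bytes = 1000000 / 8 = 125000

125000


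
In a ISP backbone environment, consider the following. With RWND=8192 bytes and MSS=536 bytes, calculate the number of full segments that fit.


Given: RWND = 8192 bytes, MSS = 536 bytes
Full segments = floor(RWND / MSS)
Full segments = floor(8192 / 536)
Full segments = floor(15.2836) = 15

15


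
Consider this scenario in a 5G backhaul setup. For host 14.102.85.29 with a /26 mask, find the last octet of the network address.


Given: IP = 14.102.85.29, prefix = /26
Subnet mask = 255.255.255.192
Last octet of IP: 29
Last octet of mask: 192
Network last octet = 29 AND 192 = 0

0


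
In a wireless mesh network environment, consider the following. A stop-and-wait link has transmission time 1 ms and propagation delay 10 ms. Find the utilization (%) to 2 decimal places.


Given: Ttrans = 1 ms, Tprop = 10 ms
RTT = 2 * Tprop = 2 * 10 = 20 ms
U = Ttrans / (Ttrans + RTT)
U = 1 / (1 + 20)
U = 1 / 21 = 0.047619
U% = 4.76%

4.76


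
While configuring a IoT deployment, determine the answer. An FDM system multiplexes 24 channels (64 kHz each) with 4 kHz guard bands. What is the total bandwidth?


Given: 24 channels, 64 kHz each, guard = 4 kHz
Channel bandwidth = 24 * 64 = 1536 kHz
Guard bands = 23 gaps * 4 kHz = 92 kHz
Total = 1536 + 92 = 1628 kHz

1628


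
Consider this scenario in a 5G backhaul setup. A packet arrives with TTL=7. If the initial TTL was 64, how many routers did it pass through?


Given: initial TTL = 64, received TTL = 7
Hops = initial TTL - received TTL
Hops = 64 - 7 = 57

57


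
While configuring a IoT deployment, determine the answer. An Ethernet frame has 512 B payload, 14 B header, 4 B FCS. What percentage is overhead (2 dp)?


Given: payload = 512 B, header = 14 B, trailer = 4 B
Overhead bytes = header + trailer = 14 + 4 = 18
Total frame = payload + overhead = 512 + 18 = 530
Overhead % = 18 / 530 * 100 = 3.3962% -> 3.40% (2 dp)

3.40


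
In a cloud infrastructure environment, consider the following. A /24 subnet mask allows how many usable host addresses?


Given: subnet mask /24
Host bits = 32 - 24 = 8
Total addresses = 2^8 = 256
Usable hosts = 256 - 2 (network + broadcast) = 254

254


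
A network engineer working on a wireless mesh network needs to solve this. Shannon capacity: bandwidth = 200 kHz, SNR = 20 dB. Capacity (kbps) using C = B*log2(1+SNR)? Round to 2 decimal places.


Given: B = 200 kHz, SNR = 20 dB
SNR linear = 10^(20/10) = 100
1 + SNR = 101
log2(101) = 6.6582114828
C = 200 * 1000 * 6.6582114828 = 1331642.2966 bps
C = 1331.642297 kbps -> 1331.64 kbps (2 dp)

1331.64


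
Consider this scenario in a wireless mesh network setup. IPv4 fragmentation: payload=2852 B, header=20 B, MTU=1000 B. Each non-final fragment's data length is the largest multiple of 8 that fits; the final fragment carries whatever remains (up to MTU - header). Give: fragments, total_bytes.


Max data per non-final fragment = floor((MTU - header)/8)*8 = floor((1000 - 20)/8)*8 = floor(980/8)*8 = 976 B
Final fragment needs no 8-byte alignment: it can carry up to MTU - header = 980 B
Non-final fragments needed = ceil((payload - 980) / 976) = ceil(1872/976) = ceil(1.9180) = 2
Number of fragments = 2 + 1 = 3
Fragment sizes (data): 2 * 976 B + 900 B (last, 900 <= 980 OK)
Total bytes sent = payload + n_frags * header = 2852 + 3*20 = 2852 + 60 = 2912 B

3, 2912


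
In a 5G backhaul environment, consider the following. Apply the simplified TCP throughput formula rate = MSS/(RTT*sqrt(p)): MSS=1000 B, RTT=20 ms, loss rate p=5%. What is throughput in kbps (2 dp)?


Given: MSS = 1000 bytes, RTT = 20 ms, loss = 5%
RTT in seconds = 20 / 1000 = 0.02
Loss rate = 5% = 0.05
sqrt(loss) = sqrt(0.05) = 0.223606797750
Throughput (bytes/s) = 1000 / (0.02 * 0.223606797750) = 223606.7977
Throughput (kbps) = 223606.7977 * 8 / 1000 = 1788.854382 -> 1788.85 kbps (2 dp)

1788.85


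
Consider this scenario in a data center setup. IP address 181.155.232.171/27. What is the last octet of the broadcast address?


Given: IP = 181.155.232.171, prefix = /27
Host bits = 32 - 27 = 5
Network last octet = 171 AND mask = 160
Host part size = 2^5 - 1 = 31
Broadcast last octet = 160 OR 31 = 191

191


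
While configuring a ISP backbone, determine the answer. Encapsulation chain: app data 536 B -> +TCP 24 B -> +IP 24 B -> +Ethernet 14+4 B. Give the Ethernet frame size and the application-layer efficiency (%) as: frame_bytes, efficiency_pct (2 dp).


TCP segment = 536 + 24 = 560 B
IP packet = 560 + 24 = 584 B
Ethernet frame = 584 + 14 + 4 = 602 B
Efficiency = app / frame = 536 / 602 = 0.890365 = 89.0365% -> 89.04% (2 dp)

602, 89.04


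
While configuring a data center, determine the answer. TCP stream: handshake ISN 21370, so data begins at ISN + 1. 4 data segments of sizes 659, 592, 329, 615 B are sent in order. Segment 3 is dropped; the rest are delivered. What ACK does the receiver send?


SYN uses sequence number 21370; first data byte = ISN + 1 = 21371.
Segment 1: SEQ = 21371, len = 659 B, covers [21371, 22029]
Segment 2: SEQ = 22030, len = 592 B, covers [22030, 22621]
Segment 3: SEQ = 22622, len = 329 B, covers [22622, 22950] [LOST]
Segment 4: SEQ = 22951, len = 615 B, covers [22951, 23565]
In-order data received: bytes [21371, 22621] (segments 1..2).
Segment 3 missing -> gap begins at byte 22622; later segments buffered out of order.
Cumulative ACK = next expected in-order byte = 21371 + 659 + 592 = 22622

22622


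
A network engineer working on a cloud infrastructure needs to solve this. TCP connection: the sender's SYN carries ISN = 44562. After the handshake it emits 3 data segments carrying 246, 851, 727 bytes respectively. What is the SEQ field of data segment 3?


The SYN occupies sequence number ISN = 44562, so the first data byte is ISN + 1 = 44563.
SEQ of data segment i = (ISN + 1) + sum of payload sizes of segments 1..i-1.
Segment 1: SEQ = 44563, payload = 246 bytes
Segment 2: SEQ = 44809, payload = 851 bytes
Segment 3: SEQ = 45660, payload = 727 bytes
SEQ of segment 3 = 44563 + 246 + 851 = 45660

45660


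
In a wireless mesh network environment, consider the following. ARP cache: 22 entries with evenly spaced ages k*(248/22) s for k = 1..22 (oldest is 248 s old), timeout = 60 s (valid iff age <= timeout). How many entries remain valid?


Ages are k * 248/22 s for k = 1..22 (spacing = 11.2727 s).
Entry k is valid iff k * 248/22 <= 60 iff k <= 22 * 60 / 248 = 5.3226
n_valid = floor(5.3226) = 5
(n_stale = 22 - 5 = 17)

5


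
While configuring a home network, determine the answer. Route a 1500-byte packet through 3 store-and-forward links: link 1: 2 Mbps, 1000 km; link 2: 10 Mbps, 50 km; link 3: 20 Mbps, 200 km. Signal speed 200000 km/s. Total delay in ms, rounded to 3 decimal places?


Packet = 1500 bytes = 12000 bits. Store-and-forward: sum (t_trans + t_prop) per link.
Link 1: t_trans = 12000/(2*10^6) s = 6.0000 ms; t_prop = 1000/200000 s = 5.0000 ms; subtotal = 11.0000 ms
Link 2: t_trans = 12000/(10*10^6) s = 1.2000 ms; t_prop = 50/200000 s = 0.2500 ms; subtotal = 1.4500 ms
Link 3: t_trans = 12000/(20*10^6) s = 0.6000 ms; t_prop = 200/200000 s = 1.0000 ms; subtotal = 1.6000 ms
End-to-end = 11.0000 + 1.4500 + 1.6000 = 14.0500 ms -> 14.050 ms (3 dp)

14.050


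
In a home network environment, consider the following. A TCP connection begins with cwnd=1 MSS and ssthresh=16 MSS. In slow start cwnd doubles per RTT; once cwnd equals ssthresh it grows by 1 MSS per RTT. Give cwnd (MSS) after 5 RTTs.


RTT 0: cwnd = 1 MSS (initial)
RTT 1: cwnd = 2 MSS (slow start, doubled)
RTT 2: cwnd = 4 MSS (slow start, doubled)
RTT 3: cwnd = 8 MSS (slow start, doubled)
RTT 4: cwnd = 16 MSS (slow start, doubled)
RTT 5: cwnd = 17 MSS (congestion avoidance, +1)

17


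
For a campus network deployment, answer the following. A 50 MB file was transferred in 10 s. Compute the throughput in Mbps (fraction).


Given: file = 50 MB, time = 10 s
File in Mb = 50 * 8 = 400 Mb
Throughput = 400 / 10 Mbps
Throughput = 40 Mbps

40


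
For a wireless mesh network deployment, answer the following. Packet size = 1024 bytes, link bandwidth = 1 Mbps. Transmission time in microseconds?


Given: packet = 1024 bytes, bandwidth = 1 Mbps
Packet in bits = 1024 * 8 = 8192 bits
Bandwidth = 1 * 10^6 = 1000000 bps
Time = 8192 / 1000000 seconds
Time in us = 8192 * 10^6 / 1000000 = 8192

8192


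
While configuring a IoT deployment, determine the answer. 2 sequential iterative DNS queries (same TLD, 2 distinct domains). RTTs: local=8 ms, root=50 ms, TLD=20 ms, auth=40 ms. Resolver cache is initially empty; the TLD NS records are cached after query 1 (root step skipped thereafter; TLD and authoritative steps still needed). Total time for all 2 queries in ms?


Lookup 1 (cold cache): local + root + TLD + auth = 8 + 50 + 20 + 40 = 118 ms
Lookups 2..2 (TLD NS cached -> skip root; new domain -> still ask TLD and auth): local + TLD + auth = 8 + 20 + 40 = 68 ms each
Remaining 1 lookups: 1 * 68 = 68 ms
Total = 118 + 68 = 186 ms

186


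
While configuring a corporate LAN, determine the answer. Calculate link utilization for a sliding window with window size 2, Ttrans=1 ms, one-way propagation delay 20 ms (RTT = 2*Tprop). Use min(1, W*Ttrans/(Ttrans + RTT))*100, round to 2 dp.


Given: W = 2, Ttrans = 1 ms, RTT = 40 ms (= 2 * Tprop, Tprop = 20 ms)
Cycle time = Ttrans + RTT = 1 + 40 = 41 ms (first packet sent until its ACK returns)
W * Ttrans = 2 * 1 = 2 ms of sending per cycle
W * Ttrans / (Ttrans + RTT) = 2 / 41 = 0.048780
U = min(1, 0.048780) = 0.048780
U% = 4.88%

4.88


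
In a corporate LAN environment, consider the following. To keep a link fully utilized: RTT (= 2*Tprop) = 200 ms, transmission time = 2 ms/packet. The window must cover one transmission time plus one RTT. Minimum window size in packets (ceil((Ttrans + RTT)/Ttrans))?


Given: Ttrans = 2 ms, RTT = 200 ms (= 2 * Tprop, Tprop = 100 ms)
Time until first ACK returns = Ttrans + RTT = 2 + 200 = 202 ms
Need W * Ttrans >= Ttrans + RTT  ->  W >= (Ttrans + RTT) / Ttrans
(Ttrans + RTT) / Ttrans = 202 / 2 = 101
W_min = ceil(101) = 101

101


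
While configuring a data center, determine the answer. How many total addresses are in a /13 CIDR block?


Given: CIDR prefix /13
Host bits = 32 - 13 = 19
Total addresses = 2^19 = 524288

524288


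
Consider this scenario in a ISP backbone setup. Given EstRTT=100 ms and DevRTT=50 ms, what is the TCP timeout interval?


Given: EstRTT = 100 ms, DevRTT = 50 ms
Timeout = EstRTT + 4 * DevRTT
4 * DevRTT = 4 * 50 = 200
Timeout = 100 + 200 = 300 ms

300


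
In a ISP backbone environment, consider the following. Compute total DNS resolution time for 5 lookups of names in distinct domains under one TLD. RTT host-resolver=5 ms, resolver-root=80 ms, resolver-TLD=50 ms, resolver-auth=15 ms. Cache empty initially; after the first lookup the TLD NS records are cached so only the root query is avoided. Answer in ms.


Lookup 1 (cold cache): local + root + TLD + auth = 5 + 80 + 50 + 15 = 150 ms
Lookups 2..5 (TLD NS cached -> skip root; new domain -> still ask TLD and auth): local + TLD + auth = 5 + 50 + 15 = 70 ms each
Remaining 4 lookups: 4 * 70 = 280 ms
Total = 150 + 280 = 430 ms

430


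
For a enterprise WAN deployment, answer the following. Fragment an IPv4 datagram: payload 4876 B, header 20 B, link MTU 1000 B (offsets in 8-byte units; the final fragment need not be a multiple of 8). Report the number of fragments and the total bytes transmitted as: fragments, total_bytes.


Max data per non-final fragment = floor((MTU - header)/8)*8 = floor((1000 - 20)/8)*8 = floor(980/8)*8 = 976 B
Final fragment needs no 8-byte alignment: it can carry up to MTU - header = 980 B
Non-final fragments needed = ceil((payload - 980) / 976) = ceil(3896/976) = ceil(3.9918) = 4
Number of fragments = 4 + 1 = 5
Fragment sizes (data): 4 * 976 B + 972 B (last, 972 <= 980 OK)
Total bytes sent = payload + n_frags * header = 4876 + 5*20 = 4876 + 100 = 4976 B

5, 4976


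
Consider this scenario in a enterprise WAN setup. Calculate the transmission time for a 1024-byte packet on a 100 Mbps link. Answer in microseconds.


Given: packet = 1024 bytes, bandwidth = 100 Mbps
Packet in bits = 1024 * 8 = 8192 bits
Bandwidth = 100 * 10^6 = 100000000 bps
Time = 8192 / 100000000 seconds
Time in us = 8192 * 10^6 / 100000000 = 81.92

81.92


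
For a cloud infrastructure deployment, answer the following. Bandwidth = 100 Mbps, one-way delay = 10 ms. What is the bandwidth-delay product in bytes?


Given: bandwidth = 100 Mbps, delay = 10 ms
BDP in bits = 100 * 10^6 * 10 / 1000
BDP in bits = 1000000
BDP in bytes = 1000000 / 8 = 125000

125000


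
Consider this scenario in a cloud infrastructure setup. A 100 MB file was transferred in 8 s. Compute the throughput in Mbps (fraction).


Given: file = 100 MB, time = 8 s
File in Mb = 100 * 8 = 800 Mb
Throughput = 800 / 8 Mbps
Throughput = 100 Mbps

100


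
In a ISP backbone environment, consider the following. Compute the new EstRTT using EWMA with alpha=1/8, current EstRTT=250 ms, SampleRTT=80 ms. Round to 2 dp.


Given: EstRTT = 250 ms, SampleRTT = 80 ms, alpha = 1/8
New EstRTT = (1 - alpha) * EstRTT + alpha * SampleRTT
(7/8) * 250 = 218.75
(1/8) * 80 = 10
New EstRTT = 218.75 + 10 = 228.75 ms -> 228.75 ms (2 dp)

228.75


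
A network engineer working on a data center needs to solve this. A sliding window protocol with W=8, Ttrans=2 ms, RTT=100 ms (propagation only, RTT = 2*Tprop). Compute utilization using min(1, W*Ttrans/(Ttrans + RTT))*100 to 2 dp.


Given: W = 8, Ttrans = 2 ms, RTT = 100 ms (= 2 * Tprop, Tprop = 50 ms)
Cycle time = Ttrans + RTT = 2 + 100 = 102 ms (first packet sent until its ACK returns)
W * Ttrans = 8 * 2 = 16 ms of sending per cycle
W * Ttrans / (Ttrans + RTT) = 16 / 102 = 0.156863
U = min(1, 0.156863) = 0.156863
U% = 15.69%

15.69


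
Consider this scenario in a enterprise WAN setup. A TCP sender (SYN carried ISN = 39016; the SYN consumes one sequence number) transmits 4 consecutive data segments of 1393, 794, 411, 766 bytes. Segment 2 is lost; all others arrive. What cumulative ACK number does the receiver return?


SYN uses sequence number 39016; first data byte = ISN + 1 = 39017.
Segment 1: SEQ = 39017, len = 1393 B, covers [39017, 40409]
Segment 2: SEQ = 40410, len = 794 B, covers [40410, 41203] [LOST]
Segment 3: SEQ = 41204, len = 411 B, covers [41204, 41614]
Segment 4: SEQ = 41615, len = 766 B, covers [41615, 42380]
In-order data received: bytes [39017, 40409] (segments 1..1).
Segment 2 missing -> gap begins at byte 40410; later segments buffered out of order.
Cumulative ACK = next expected in-order byte = 39017 + 1393 = 40410

40410


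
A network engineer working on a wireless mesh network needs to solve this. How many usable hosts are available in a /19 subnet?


Given: subnet mask /19
Host bits = 32 - 19 = 13
Total addresses = 2^13 = 8192
Usable hosts = 8192 - 2 (network + broadcast) = 8190

8190


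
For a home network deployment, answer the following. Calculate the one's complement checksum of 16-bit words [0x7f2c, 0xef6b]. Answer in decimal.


Given words: [0x7f2c, 0xef6b]
Step 1: Sum all words
Raw sum = 32556 + 61291 = 93847
Step 2: Fold carry: (28311 + 1) = 28312
One's complement = ~28312 & 0xFFFF = 37223

37223


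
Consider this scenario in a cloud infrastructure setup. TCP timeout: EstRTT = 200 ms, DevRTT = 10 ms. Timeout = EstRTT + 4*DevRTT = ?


Given: EstRTT = 200 ms, DevRTT = 10 ms
Timeout = EstRTT + 4 * DevRTT
4 * DevRTT = 4 * 10 = 40
Timeout = 200 + 40 = 240 ms

240


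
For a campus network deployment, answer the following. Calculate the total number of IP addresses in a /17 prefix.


Given: CIDR prefix /17
Host bits = 32 - 17 = 15
Total addresses = 2^15 = 32768

32768


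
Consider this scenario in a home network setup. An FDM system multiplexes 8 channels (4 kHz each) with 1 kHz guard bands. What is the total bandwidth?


Given: 8 channels, 4 kHz each, guard = 1 kHz
Channel bandwidth = 8 * 4 = 32 kHz
Guard bands = 7 gaps * 1 kHz = 7 kHz
Total = 32 + 7 = 39 kHz

39


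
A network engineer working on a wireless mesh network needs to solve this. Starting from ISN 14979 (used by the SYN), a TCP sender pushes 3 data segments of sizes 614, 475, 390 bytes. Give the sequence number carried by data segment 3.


The SYN occupies sequence number ISN = 14979, so the first data byte is ISN + 1 = 14980.
SEQ of data segment i = (ISN + 1) + sum of payload sizes of segments 1..i-1.
Segment 1: SEQ = 14980, payload = 614 bytes
Segment 2: SEQ = 15594, payload = 475 bytes
Segment 3: SEQ = 16069, payload = 390 bytes
SEQ of segment 3 = 14980 + 614 + 475 = 16069

16069


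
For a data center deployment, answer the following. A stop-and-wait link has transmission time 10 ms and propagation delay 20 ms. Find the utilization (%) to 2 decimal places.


Given: Ttrans = 10 ms, Tprop = 20 ms
RTT = 2 * Tprop = 2 * 20 = 40 ms
U = Ttrans / (Ttrans + RTT)
U = 10 / (10 + 40)
U = 10 / 50 = 0.2
U% = 20.00%

20.00


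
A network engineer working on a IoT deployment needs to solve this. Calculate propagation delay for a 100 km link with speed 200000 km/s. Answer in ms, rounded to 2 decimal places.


Given: distance = 100 km, speed = 200000 km/s
Delay = distance / speed = 100 / 200000 seconds
Delay in ms = 100 * 1000 / 200000
Delay = 0.5000 ms
Rounded to 2 dp = 0.50 ms

0.50


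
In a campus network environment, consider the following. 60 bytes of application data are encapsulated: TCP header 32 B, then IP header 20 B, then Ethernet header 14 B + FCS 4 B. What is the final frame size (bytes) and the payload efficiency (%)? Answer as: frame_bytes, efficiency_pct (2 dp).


TCP segment = 60 + 32 = 92 B
IP packet = 92 + 20 = 112 B
Ethernet frame = 112 + 14 + 4 = 130 B
Efficiency = app / frame = 60 / 130 = 0.461538 = 46.1538% -> 46.15% (2 dp)

130, 46.15


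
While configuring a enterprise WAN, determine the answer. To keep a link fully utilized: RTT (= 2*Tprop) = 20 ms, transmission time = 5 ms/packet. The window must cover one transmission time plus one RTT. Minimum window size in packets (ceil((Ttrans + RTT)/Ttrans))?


Given: Ttrans = 5 ms, RTT = 20 ms (= 2 * Tprop, Tprop = 10 ms)
Time until first ACK returns = Ttrans + RTT = 5 + 20 = 25 ms
Need W * Ttrans >= Ttrans + RTT  ->  W >= (Ttrans + RTT) / Ttrans
(Ttrans + RTT) / Ttrans = 25 / 5 = 5
W_min = ceil(5) = 5

5


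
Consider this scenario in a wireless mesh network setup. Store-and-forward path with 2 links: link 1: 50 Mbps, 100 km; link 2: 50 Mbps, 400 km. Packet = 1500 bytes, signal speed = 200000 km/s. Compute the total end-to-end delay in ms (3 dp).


Packet = 1500 bytes = 12000 bits. Store-and-forward: sum (t_trans + t_prop) per link.
Link 1: t_trans = 12000/(50*10^6) s = 0.2400 ms; t_prop = 100/200000 s = 0.5000 ms; subtotal = 0.7400 ms
Link 2: t_trans = 12000/(50*10^6) s = 0.2400 ms; t_prop = 400/200000 s = 2.0000 ms; subtotal = 2.2400 ms
End-to-end = 0.7400 + 2.2400 = 2.9800 ms -> 2.980 ms (3 dp)

2.980


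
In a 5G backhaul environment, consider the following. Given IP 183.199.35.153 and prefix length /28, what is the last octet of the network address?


Given: IP = 183.199.35.153, prefix = /28
Subnet mask = 255.255.255.240
Last octet of IP: 153
Last octet of mask: 240
Network last octet = 153 AND 240 = 144

144


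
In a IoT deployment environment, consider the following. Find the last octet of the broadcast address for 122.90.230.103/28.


Given: IP = 122.90.230.103, prefix = /28
Host bits = 32 - 28 = 4
Network last octet = 103 AND mask = 96
Host part size = 2^4 - 1 = 15
Broadcast last octet = 96 OR 15 = 111

111


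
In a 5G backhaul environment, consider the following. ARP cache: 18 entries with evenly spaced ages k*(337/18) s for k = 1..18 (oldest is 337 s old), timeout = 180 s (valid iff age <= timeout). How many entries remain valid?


Ages are k * 337/18 s for k = 1..18 (spacing = 18.7222 s).
Entry k is valid iff k * 337/18 <= 180 iff k <= 18 * 180 / 337 = 9.6142
n_valid = floor(9.6142) = 9
(n_stale = 18 - 9 = 9)

9


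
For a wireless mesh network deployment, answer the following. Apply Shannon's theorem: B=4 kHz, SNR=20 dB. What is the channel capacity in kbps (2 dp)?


Given: B = 4 kHz, SNR = 20 dB
SNR linear = 10^(20/10) = 100
1 + SNR = 101
log2(101) = 6.6582114828
C = 4 * 1000 * 6.6582114828 = 26632.8459 bps
C = 26.632846 kbps -> 26.63 kbps (2 dp)

26.63


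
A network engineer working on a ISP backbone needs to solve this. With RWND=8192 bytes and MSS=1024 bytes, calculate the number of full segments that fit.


Given: RWND = 8192 bytes, MSS = 1024 bytes
Full segments = floor(RWND / MSS)
Full segments = floor(8192 / 1024)
Full segments = floor(8.0) = 8

8


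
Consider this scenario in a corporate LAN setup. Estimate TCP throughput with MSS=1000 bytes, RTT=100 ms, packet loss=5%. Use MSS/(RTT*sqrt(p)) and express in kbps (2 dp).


Given: MSS = 1000 bytes, RTT = 100 ms, loss = 5%
RTT in seconds = 100 / 1000 = 0.1
Loss rate = 5% = 0.05
sqrt(loss) = sqrt(0.05) = 0.223606797750
Throughput (bytes/s) = 1000 / (0.1 * 0.223606797750) = 44721.3595
Throughput (kbps) = 44721.3595 * 8 / 1000 = 357.770876 -> 357.77 kbps (2 dp)

357.77


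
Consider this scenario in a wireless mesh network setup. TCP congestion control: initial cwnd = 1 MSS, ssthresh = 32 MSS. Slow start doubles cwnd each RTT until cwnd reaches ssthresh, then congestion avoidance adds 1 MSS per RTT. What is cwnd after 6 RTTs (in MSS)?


RTT 0: cwnd = 1 MSS (initial)
RTT 1: cwnd = 2 MSS (slow start, doubled)
RTT 2: cwnd = 4 MSS (slow start, doubled)
RTT 3: cwnd = 8 MSS (slow start, doubled)
RTT 4: cwnd = 16 MSS (slow start, doubled)
RTT 5: cwnd = 32 MSS (slow start, doubled)
RTT 6: cwnd = 33 MSS (congestion avoidance, +1)

33


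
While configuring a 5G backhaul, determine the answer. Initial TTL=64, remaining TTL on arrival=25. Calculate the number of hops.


Given: initial TTL = 64, received TTL = 25
Hops = initial TTL - received TTL
Hops = 64 - 25 = 39

39


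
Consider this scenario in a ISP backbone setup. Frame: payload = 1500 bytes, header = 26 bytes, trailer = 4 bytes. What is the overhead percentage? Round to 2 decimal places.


Given: payload = 1500 B, header = 26 B, trailer = 4 B
Overhead bytes = header + trailer = 26 + 4 = 30
Total frame = payload + overhead = 1500 + 30 = 1530
Overhead % = 30 / 1530 * 100 = 1.9608% -> 1.96% (2 dp)

1.96


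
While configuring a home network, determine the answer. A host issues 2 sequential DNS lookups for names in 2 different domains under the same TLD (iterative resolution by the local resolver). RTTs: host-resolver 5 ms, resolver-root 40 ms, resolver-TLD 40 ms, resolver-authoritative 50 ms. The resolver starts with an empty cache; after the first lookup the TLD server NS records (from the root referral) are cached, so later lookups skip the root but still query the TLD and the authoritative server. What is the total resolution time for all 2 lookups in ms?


Lookup 1 (cold cache): local + root + TLD + auth = 5 + 40 + 40 + 50 = 135 ms
Lookups 2..2 (TLD NS cached -> skip root; new domain -> still ask TLD and auth): local + TLD + auth = 5 + 40 + 50 = 95 ms each
Remaining 1 lookups: 1 * 95 = 95 ms
Total = 135 + 95 = 230 ms

230


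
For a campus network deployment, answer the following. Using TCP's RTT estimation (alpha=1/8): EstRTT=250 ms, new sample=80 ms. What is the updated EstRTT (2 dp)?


Given: EstRTT = 250 ms, SampleRTT = 80 ms, alpha = 1/8
New EstRTT = (1 - alpha) * EstRTT + alpha * SampleRTT
(7/8) * 250 = 218.75
(1/8) * 80 = 10
New EstRTT = 218.75 + 10 = 228.75 ms -> 228.75 ms (2 dp)

228.75


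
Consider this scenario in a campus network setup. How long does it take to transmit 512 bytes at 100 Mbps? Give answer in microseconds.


Given: packet = 512 bytes, bandwidth = 100 Mbps
Packet in bits = 512 * 8 = 4096 bits
Bandwidth = 100 * 10^6 = 100000000 bps
Time = 4096 / 100000000 seconds
Time in us = 4096 * 10^6 / 100000000 = 40.96

40.96


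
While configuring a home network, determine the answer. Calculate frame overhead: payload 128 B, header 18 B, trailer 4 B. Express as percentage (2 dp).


Given: payload = 128 B, header = 18 B, trailer = 4 B
Overhead bytes = header + trailer = 18 + 4 = 22
Total frame = payload + overhead = 128 + 22 = 150
Overhead % = 22 / 150 * 100 = 14.6667% -> 14.67% (2 dp)

14.67


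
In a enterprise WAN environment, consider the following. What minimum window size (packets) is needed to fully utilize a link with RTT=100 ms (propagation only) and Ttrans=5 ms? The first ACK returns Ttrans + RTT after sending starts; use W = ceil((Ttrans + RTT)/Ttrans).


Given: Ttrans = 5 ms, RTT = 100 ms (= 2 * Tprop, Tprop = 50 ms)
Time until first ACK returns = Ttrans + RTT = 5 + 100 = 105 ms
Need W * Ttrans >= Ttrans + RTT  ->  W >= (Ttrans + RTT) / Ttrans
(Ttrans + RTT) / Ttrans = 105 / 5 = 21
W_min = ceil(21) = 21

21


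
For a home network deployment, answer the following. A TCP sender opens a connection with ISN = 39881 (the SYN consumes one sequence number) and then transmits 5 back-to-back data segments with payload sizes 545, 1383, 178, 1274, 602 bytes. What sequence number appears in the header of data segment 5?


The SYN occupies sequence number ISN = 39881, so the first data byte is ISN + 1 = 39882.
SEQ of data segment i = (ISN + 1) + sum of payload sizes of segments 1..i-1.
Segment 1: SEQ = 39882, payload = 545 bytes
Segment 2: SEQ = 40427, payload = 1383 bytes
Segment 3: SEQ = 41810, payload = 178 bytes
Segment 4: SEQ = 41988, payload = 1274 bytes
Segment 5: SEQ = 43262, payload = 602 bytes
SEQ of segment 5 = 39882 + 545 + 1383 + 178 + 1274 = 43262

43262


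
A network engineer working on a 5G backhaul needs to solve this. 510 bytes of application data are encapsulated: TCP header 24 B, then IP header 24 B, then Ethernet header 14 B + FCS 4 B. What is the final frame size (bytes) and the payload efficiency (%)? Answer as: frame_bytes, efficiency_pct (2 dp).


TCP segment = 510 + 24 = 534 B
IP packet = 534 + 24 = 558 B
Ethernet frame = 558 + 14 + 4 = 576 B
Efficiency = app / frame = 510 / 576 = 0.885417 = 88.5417% -> 88.54% (2 dp)

576, 88.54


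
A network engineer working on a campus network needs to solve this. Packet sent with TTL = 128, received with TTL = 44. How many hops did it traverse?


Given: initial TTL = 128, received TTL = 44
Hops = initial TTL - received TTL
Hops = 128 - 44 = 84

84


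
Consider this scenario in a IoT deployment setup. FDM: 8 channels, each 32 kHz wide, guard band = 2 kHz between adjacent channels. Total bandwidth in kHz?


Given: 8 channels, 32 kHz each, guard = 2 kHz
Channel bandwidth = 8 * 32 = 256 kHz
Guard bands = 7 gaps * 2 kHz = 14 kHz
Total = 256 + 14 = 270 kHz

270


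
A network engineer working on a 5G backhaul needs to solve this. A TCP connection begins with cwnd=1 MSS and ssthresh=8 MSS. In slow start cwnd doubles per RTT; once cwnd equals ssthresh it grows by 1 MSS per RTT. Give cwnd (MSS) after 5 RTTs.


RTT 0: cwnd = 1 MSS (initial)
RTT 1: cwnd = 2 MSS (slow start, doubled)
RTT 2: cwnd = 4 MSS (slow start, doubled)
RTT 3: cwnd = 8 MSS (slow start, doubled)
RTT 4: cwnd = 9 MSS (congestion avoidance, +1)
RTT 5: cwnd = 10 MSS (congestion avoidance, +1)

10


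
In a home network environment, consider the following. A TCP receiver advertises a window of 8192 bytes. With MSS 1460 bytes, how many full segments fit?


Given: RWND = 8192 bytes, MSS = 1460 bytes
Full segments = floor(RWND / MSS)
Full segments = floor(8192 / 1460)
Full segments = floor(5.611) = 5

5


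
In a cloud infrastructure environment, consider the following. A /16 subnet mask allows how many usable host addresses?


Given: subnet mask /16
Host bits = 32 - 16 = 16
Total addresses = 2^16 = 65536
Usable hosts = 65536 - 2 (network + broadcast) = 65534

65534


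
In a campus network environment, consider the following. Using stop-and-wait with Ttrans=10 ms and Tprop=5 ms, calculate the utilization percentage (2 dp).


Given: Ttrans = 10 ms, Tprop = 5 ms
RTT = 2 * Tprop = 2 * 5 = 10 ms
U = Ttrans / (Ttrans + RTT)
U = 10 / (10 + 10)
U = 10 / 20 = 0.5
U% = 50.00%

50.00


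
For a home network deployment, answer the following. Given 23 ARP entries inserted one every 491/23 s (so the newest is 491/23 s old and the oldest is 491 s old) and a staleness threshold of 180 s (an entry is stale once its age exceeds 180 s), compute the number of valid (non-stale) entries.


Ages are k * 491/23 s for k = 1..23 (spacing = 21.3478 s).
Entry k is valid iff k * 491/23 <= 180 iff k <= 23 * 180 / 491 = 8.4318
n_valid = floor(8.4318) = 8
(n_stale = 23 - 8 = 15)

8


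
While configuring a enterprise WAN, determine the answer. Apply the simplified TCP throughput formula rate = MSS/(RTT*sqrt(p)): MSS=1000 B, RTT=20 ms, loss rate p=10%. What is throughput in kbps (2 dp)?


Given: MSS = 1000 bytes, RTT = 20 ms, loss = 10%
RTT in seconds = 20 / 1000 = 0.02
Loss rate = 10% = 0.1
sqrt(loss) = sqrt(0.1) = 0.316227766017
Throughput (bytes/s) = 1000 / (0.02 * 0.316227766017) = 158113.8830
Throughput (kbps) = 158113.8830 * 8 / 1000 = 1264.911064 -> 1264.91 kbps (2 dp)

1264.91


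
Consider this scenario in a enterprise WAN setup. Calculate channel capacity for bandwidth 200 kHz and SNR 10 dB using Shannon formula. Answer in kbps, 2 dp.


Given: B = 200 kHz, SNR = 10 dB
SNR linear = 10^(10/10) = 10
1 + SNR = 11
log2(11) = 3.4594316186
C = 200 * 1000 * 3.4594316186 = 691886.3237 bps
C = 691.886324 kbps -> 691.89 kbps (2 dp)

691.89


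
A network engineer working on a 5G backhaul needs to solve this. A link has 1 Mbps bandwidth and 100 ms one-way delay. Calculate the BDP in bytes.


Given: bandwidth = 1 Mbps, delay = 100 ms
BDP in bits = 1 * 10^6 * 100 / 1000
BDP in bits = 100000
BDP in bytes = 100000 / 8 = 12500

12500


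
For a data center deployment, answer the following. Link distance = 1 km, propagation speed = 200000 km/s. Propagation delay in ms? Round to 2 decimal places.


Given: distance = 1 km, speed = 200000 km/s
Delay = distance / speed = 1 / 200000 seconds
Delay in ms = 1 * 1000 / 200000
Delay = 0.0050 ms
Rounded to 2 dp = 0.01 ms

0.01


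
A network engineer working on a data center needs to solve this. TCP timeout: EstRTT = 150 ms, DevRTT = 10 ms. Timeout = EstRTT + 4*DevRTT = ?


Given: EstRTT = 150 ms, DevRTT = 10 ms
Timeout = EstRTT + 4 * DevRTT
4 * DevRTT = 4 * 10 = 40
Timeout = 150 + 40 = 190 ms

190


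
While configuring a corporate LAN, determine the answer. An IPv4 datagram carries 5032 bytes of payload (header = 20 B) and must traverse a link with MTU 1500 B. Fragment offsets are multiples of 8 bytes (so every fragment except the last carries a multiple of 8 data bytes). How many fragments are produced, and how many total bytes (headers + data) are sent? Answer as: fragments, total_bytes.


Max data per non-final fragment = floor((MTU - header)/8)*8 = floor((1500 - 20)/8)*8 = floor(1480/8)*8 = 1480 B
Final fragment needs no 8-byte alignment: it can carry up to MTU - header = 1480 B
Non-final fragments needed = ceil((payload - 1480) / 1480) = ceil(3552/1480) = ceil(2.4000) = 3
Number of fragments = 3 + 1 = 4
Fragment sizes (data): 3 * 1480 B + 592 B (last, 592 <= 1480 OK)
Total bytes sent = payload + n_frags * header = 5032 + 4*20 = 5032 + 80 = 5112 B

4, 5112


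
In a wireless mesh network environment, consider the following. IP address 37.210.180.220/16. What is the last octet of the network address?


Given: IP = 37.210.180.220, prefix = /16
Subnet mask = 255.255.0.0
Last octet of IP: 220
Last octet of mask: 0
Network last octet = 220 AND 0 = 0

0


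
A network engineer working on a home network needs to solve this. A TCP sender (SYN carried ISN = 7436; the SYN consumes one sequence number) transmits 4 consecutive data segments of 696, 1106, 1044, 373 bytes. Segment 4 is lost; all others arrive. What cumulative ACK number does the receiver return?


SYN uses sequence number 7436; first data byte = ISN + 1 = 7437.
Segment 1: SEQ = 7437, len = 696 B, covers [7437, 8132]
Segment 2: SEQ = 8133, len = 1106 B, covers [8133, 9238]
Segment 3: SEQ = 9239, len = 1044 B, covers [9239, 10282]
Segment 4: SEQ = 10283, len = 373 B, covers [10283, 10655] [LOST]
In-order data received: bytes [7437, 10282] (segments 1..3).
Segment 4 missing -> gap begins at byte 10283.
Cumulative ACK = next expected in-order byte = 7437 + 696 + 1106 + 1044 = 10283

10283


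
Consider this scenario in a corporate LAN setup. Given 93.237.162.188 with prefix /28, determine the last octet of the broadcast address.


Given: IP = 93.237.162.188, prefix = /28
Host bits = 32 - 28 = 4
Network last octet = 188 AND mask = 176
Host part size = 2^4 - 1 = 15
Broadcast last octet = 176 OR 15 = 191

191


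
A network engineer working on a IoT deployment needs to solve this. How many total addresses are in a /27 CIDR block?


Given: CIDR prefix /27
Host bits = 32 - 27 = 5
Total addresses = 2^5 = 32

32


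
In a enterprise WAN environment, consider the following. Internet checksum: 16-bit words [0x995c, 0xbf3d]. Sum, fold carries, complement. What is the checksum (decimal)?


Given words: [0x995c, 0xbf3d]
Step 1: Sum all words
Raw sum = 39260 + 48957 = 88217
Step 2: Fold carry: (22681 + 1) = 22682
One's complement = ~22682 & 0xFFFF = 42853

42853


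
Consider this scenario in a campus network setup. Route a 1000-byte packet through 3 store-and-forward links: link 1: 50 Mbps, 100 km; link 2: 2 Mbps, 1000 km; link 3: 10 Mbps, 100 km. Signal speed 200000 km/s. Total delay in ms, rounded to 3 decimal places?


Packet = 1000 bytes = 8000 bits. Store-and-forward: sum (t_trans + t_prop) per link.
Link 1: t_trans = 8000/(50*10^6) s = 0.1600 ms; t_prop = 100/200000 s = 0.5000 ms; subtotal = 0.6600 ms
Link 2: t_trans = 8000/(2*10^6) s = 4.0000 ms; t_prop = 1000/200000 s = 5.0000 ms; subtotal = 9.0000 ms
Link 3: t_trans = 8000/(10*10^6) s = 0.8000 ms; t_prop = 100/200000 s = 0.5000 ms; subtotal = 1.3000 ms
End-to-end = 0.6600 + 9.0000 + 1.3000 = 10.9600 ms -> 10.960 ms (3 dp)

10.960


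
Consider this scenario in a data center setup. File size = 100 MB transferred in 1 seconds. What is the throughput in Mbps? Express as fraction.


Given: file = 100 MB, time = 1 s
File in Mb = 100 * 8 = 800 Mb
Throughput = 800 / 1 Mbps
Throughput = 800 Mbps

800


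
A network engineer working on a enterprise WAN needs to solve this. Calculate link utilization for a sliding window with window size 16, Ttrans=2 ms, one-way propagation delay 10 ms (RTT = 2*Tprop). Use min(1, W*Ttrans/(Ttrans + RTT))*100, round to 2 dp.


Given: W = 16, Ttrans = 2 ms, RTT = 20 ms (= 2 * Tprop, Tprop = 10 ms)
Cycle time = Ttrans + RTT = 2 + 20 = 22 ms (first packet sent until its ACK returns)
W * Ttrans = 16 * 2 = 32 ms of sending per cycle
W * Ttrans / (Ttrans + RTT) = 32 / 22 = 1.454545
U = min(1, 1.454545) = 1.000000
U% = 100.00%

100.00


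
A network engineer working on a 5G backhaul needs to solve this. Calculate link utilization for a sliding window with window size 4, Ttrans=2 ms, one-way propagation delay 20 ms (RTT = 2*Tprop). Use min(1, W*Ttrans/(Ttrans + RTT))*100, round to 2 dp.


Given: W = 4, Ttrans = 2 ms, RTT = 40 ms (= 2 * Tprop, Tprop = 20 ms)
Cycle time = Ttrans + RTT = 2 + 40 = 42 ms (first packet sent until its ACK returns)
W * Ttrans = 4 * 2 = 8 ms of sending per cycle
W * Ttrans / (Ttrans + RTT) = 8 / 42 = 0.190476
U = min(1, 0.190476) = 0.190476
U% = 19.05%

19.05
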